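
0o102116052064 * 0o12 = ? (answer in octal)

Multiply each base-8 digit by 10, carrying:
  4×10 = 40 → write 0 carry 5
  6×10+5 = 65 → write 1 carry 8
  0×10+8 = 8 → write 0 carry 1
  2×10+1 = 21 → write 5 carry 2
  5×10+2 = 52 → write 4 carry 6
  0×10+6 = 6 → write 6
  6×10 = 60 → write 4 carry 7
  1×10+7 = 17 → write 1 carry 2
  1×10+2 = 12 → write 4 carry 1
  2×10+1 = 21 → write 5 carry 2
  0×10+2 = 2 → write 2
  1×10 = 10 → write 2 carry 1
  remaining carry: 1

0o1225414645010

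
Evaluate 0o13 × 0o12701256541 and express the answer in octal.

0o167516601453

Multiply each base-8 digit by 11, carrying:
  1×11 = 11 → write 3 carry 1
  4×11+1 = 45 → write 5 carry 5
  5×11+5 = 60 → write 4 carry 7
  6×11+7 = 73 → write 1 carry 9
  5×11+9 = 64 → write 0 carry 8
  2×11+8 = 30 → write 6 carry 3
  1×11+3 = 14 → write 6 carry 1
  0×11+1 = 1 → write 1
  7×11 = 77 → write 5 carry 9
  2×11+9 = 31 → write 7 carry 3
  1×11+3 = 14 → write 6 carry 1
  remaining carry: 1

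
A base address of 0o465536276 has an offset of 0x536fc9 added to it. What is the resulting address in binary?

0o465536276 = 0b100110101101011110010111110 in binary.
0x536fc9 = 0b10100110110111111001001 in binary.
Add column by column in base 2, right to left:
  0+1 = 1
  1+0 = 1
  1+0 = 1
  1+1 = 0 carry 1
  1+0+1 = 0 carry 1
  1+0+1 = 0 carry 1
  0+1+1 = 0 carry 1
  1+1+1 = 1 carry 1
  0+1+1 = 0 carry 1
  0+1+1 = 0 carry 1
  1+1+1 = 1 carry 1
  1+1+1 = 1 carry 1
  1+0+1 = 0 carry 1
  1+1+1 = 1 carry 1
  0+1+1 = 0 carry 1
  1+0+1 = 0 carry 1
  0+1+1 = 0 carry 1
  1+1+1 = 1 carry 1
  1+0+1 = 0 carry 1
  0+0+1 = 1
  1+1 = 0 carry 1
  0+0+1 = 1
  1+1 = 0 carry 1
  1+0+1 = 0 carry 1
  0+0+1 = 1
  0+0 = 0
  1+0 = 1

0b101001010100010110010000111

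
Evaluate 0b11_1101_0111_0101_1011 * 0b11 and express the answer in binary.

0b10111000011000010001

Multiply each base-2 digit by 3, carrying:
  1×3 = 3 → write 1 carry 1
  1×3+1 = 4 → write 0 carry 2
  0×3+2 = 2 → write 0 carry 1
  1×3+1 = 4 → write 0 carry 2
  1×3+2 = 5 → write 1 carry 2
  0×3+2 = 2 → write 0 carry 1
  1×3+1 = 4 → write 0 carry 2
  0×3+2 = 2 → write 0 carry 1
  1×3+1 = 4 → write 0 carry 2
  1×3+2 = 5 → write 1 carry 2
  1×3+2 = 5 → write 1 carry 2
  0×3+2 = 2 → write 0 carry 1
  1×3+1 = 4 → write 0 carry 2
  0×3+2 = 2 → write 0 carry 1
  1×3+1 = 4 → write 0 carry 2
  1×3+2 = 5 → write 1 carry 2
  1×3+2 = 5 → write 1 carry 2
  1×3+2 = 5 → write 1 carry 2
  remaining carry: 10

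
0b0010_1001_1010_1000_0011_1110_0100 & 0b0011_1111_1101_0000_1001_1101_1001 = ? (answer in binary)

0b0010100110000000000111000000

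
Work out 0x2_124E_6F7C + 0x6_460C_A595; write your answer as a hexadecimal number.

Add column by column in base 16, right to left:
  C+5 = 1 carry 1
  7+9+1 = 1 carry 1
  F+5+1 = 5 carry 1
  6+A+1 = 1 carry 1
  E+C+1 = B carry 1
  4+0+1 = 5
  2+6 = 8
  1+4 = 5
  2+6 = 8

0x8585B1511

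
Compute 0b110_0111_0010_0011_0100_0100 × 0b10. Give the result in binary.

0b110011100100011010001000

Multiply each base-2 digit by 2, carrying:
  0×2 = 0 → write 0
  0×2 = 0 → write 0
  1×2 = 2 → write 0 carry 1
  0×2+1 = 1 → write 1
  0×2 = 0 → write 0
  0×2 = 0 → write 0
  1×2 = 2 → write 0 carry 1
  0×2+1 = 1 → write 1
  1×2 = 2 → write 0 carry 1
  1×2+1 = 3 → write 1 carry 1
  0×2+1 = 1 → write 1
  0×2 = 0 → write 0
  0×2 = 0 → write 0
  1×2 = 2 → write 0 carry 1
  0×2+1 = 1 → write 1
  0×2 = 0 → write 0
  1×2 = 2 → write 0 carry 1
  1×2+1 = 3 → write 1 carry 1
  1×2+1 = 3 → write 1 carry 1
  0×2+1 = 1 → write 1
  0×2 = 0 → write 0
  1×2 = 2 → write 0 carry 1
  1×2+1 = 3 → write 1 carry 1
  remaining carry: 1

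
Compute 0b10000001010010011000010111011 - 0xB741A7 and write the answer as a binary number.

0b1111011100011110111100010100

0xB741A7 = 0b101101110100000110100111 in binary.
Subtract column by column in base 2:
  1-1 → 0
  1-1 → 0
  0-1 → 1 (borrow)
  1-0-1 → 0
  1-0 → 1
  1-1 → 0
  0-0 → 0
  1-1 → 0
  0-1 → 1 (borrow)
  0-0-1 → 1 (borrow)
  0-0-1 → 1 (borrow)
  0-0-1 → 1 (borrow)
  1-0-1 → 0
  1-0 → 1
  0-1 → 1 (borrow)
  0-0-1 → 1 (borrow)
  1-1-1 → 1 (borrow)
  0-1-1 → 0 (borrow)
  0-1-1 → 0 (borrow)
  1-0-1 → 0
  0-1 → 1 (borrow)
  1-1-1 → 1 (borrow)
  0-0-1 → 1 (borrow)
  0-1-1 → 0 (borrow)
  0-0-1 → 1 (borrow)
  0-0-1 → 1 (borrow)
  0-0-1 → 1 (borrow)
  0-0-1 → 1 (borrow)
  1-0-1 → 0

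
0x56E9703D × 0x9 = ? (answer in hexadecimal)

Multiply each base-16 digit by 9, carrying:
  D×9 = 117 → write 5 carry 7
  3×9+7 = 34 → write 2 carry 2
  0×9+2 = 2 → write 2
  7×9 = 63 → write F carry 3
  9×9+3 = 84 → write 4 carry 5
  E×9+5 = 131 → write 3 carry 8
  6×9+8 = 62 → write E carry 3
  5×9+3 = 48 → write 0 carry 3
  remaining carry: 3

0x30E34F225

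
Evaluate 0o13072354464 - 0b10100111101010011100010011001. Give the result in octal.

0o10375120233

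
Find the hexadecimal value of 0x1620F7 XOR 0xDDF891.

0xCBD866

XOR each hex digit independently (no carries):
  1^D=C, 6^D=B, 2^F=D, 0^8=8, F^9=6, 7^1=6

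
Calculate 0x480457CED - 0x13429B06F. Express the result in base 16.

Subtract column by column in base 16:
  D-F → E (borrow)
  E-6-1 → 7
  C-0 → C
  7-B → C (borrow)
  5-9-1 → B (borrow)
  4-2-1 → 1
  0-4 → C (borrow)
  8-3-1 → 4
  4-1 → 3

0x34C1BCC7E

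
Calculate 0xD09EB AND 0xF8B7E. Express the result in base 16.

0xD096A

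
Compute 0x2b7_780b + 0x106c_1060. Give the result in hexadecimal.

0x1323886b

Add column by column in base 16, right to left:
  b+0 = b
  0+6 = 6
  8+0 = 8
  7+1 = 8
  7+c = 3 carry 1
  b+6+1 = 2 carry 1
  2+0+1 = 3
  0+1 = 1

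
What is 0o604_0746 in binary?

0b110000100000111100110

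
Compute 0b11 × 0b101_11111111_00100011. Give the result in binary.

Multiply each base-2 digit by 3, carrying:
  1×3 = 3 → write 1 carry 1
  1×3+1 = 4 → write 0 carry 2
  0×3+2 = 2 → write 0 carry 1
  0×3+1 = 1 → write 1
  0×3 = 0 → write 0
  1×3 = 3 → write 1 carry 1
  0×3+1 = 1 → write 1
  0×3 = 0 → write 0
  1×3 = 3 → write 1 carry 1
  1×3+1 = 4 → write 0 carry 2
  1×3+2 = 5 → write 1 carry 2
  1×3+2 = 5 → write 1 carry 2
  1×3+2 = 5 → write 1 carry 2
  1×3+2 = 5 → write 1 carry 2
  1×3+2 = 5 → write 1 carry 2
  1×3+2 = 5 → write 1 carry 2
  1×3+2 = 5 → write 1 carry 2
  0×3+2 = 2 → write 0 carry 1
  1×3+1 = 4 → write 0 carry 2
  remaining carry: 10

0b100011111110101101001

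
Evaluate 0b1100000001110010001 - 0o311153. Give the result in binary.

0b1000111000100100110

0o311153 = 0b11001001001101011 in binary.
Subtract column by column in base 2:
  1-1 → 0
  0-1 → 1 (borrow)
  0-0-1 → 1 (borrow)
  0-1-1 → 0 (borrow)
  1-0-1 → 0
  0-1 → 1 (borrow)
  0-1-1 → 0 (borrow)
  1-0-1 → 0
  1-0 → 1
  1-1 → 0
  0-0 → 0
  0-0 → 0
  0-1 → 1 (borrow)
  0-0-1 → 1 (borrow)
  0-0-1 → 1 (borrow)
  0-1-1 → 0 (borrow)
  0-1-1 → 0 (borrow)
  1-0-1 → 0
  1-0 → 1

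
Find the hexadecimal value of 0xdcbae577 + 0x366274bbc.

0x442e23133

Add column by column in base 16, right to left:
  7+c = 3 carry 1
  7+b+1 = 3 carry 1
  5+b+1 = 1 carry 1
  e+4+1 = 3 carry 1
  a+7+1 = 2 carry 1
  b+2+1 = e
  c+6 = 2 carry 1
  d+6+1 = 4 carry 1
  0+3+1 = 4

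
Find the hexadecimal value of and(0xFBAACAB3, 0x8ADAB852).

AND each hex digit independently (no carries):
  F&8=8, B&A=A, A&D=8, A&A=A, C&B=8, A&8=8, B&5=1, 3&2=2

0x8A8A8812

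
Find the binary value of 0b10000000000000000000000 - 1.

0b1111111111111111111111

The trailing 22 digits are 0, so subtracting 1 borrows through: they become 1 and the next digit up decrements.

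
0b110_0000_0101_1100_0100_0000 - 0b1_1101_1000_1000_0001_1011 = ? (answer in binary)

0b10000101101010000100101

Subtract column by column in base 2:
  0-1 → 1 (borrow)
  0-1-1 → 0 (borrow)
  0-0-1 → 1 (borrow)
  0-1-1 → 0 (borrow)
  0-1-1 → 0 (borrow)
  0-0-1 → 1 (borrow)
  1-0-1 → 0
  0-0 → 0
  0-0 → 0
  0-0 → 0
  1-0 → 1
  1-1 → 0
  1-0 → 1
  0-0 → 0
  1-0 → 1
  0-1 → 1 (borrow)
  0-1-1 → 0 (borrow)
  0-0-1 → 1 (borrow)
  0-1-1 → 0 (borrow)
  0-1-1 → 0 (borrow)
  0-1-1 → 0 (borrow)
  1-0-1 → 0
  1-0 → 1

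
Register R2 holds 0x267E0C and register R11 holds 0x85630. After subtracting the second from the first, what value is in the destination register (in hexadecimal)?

0x1E27DC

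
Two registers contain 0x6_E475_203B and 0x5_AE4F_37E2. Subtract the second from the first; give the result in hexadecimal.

Subtract column by column in base 16:
  B-2 → 9
  3-E → 5 (borrow)
  0-7-1 → 8 (borrow)
  2-3-1 → E (borrow)
  5-F-1 → 5 (borrow)
  7-4-1 → 2
  4-E → 6 (borrow)
  E-A-1 → 3
  6-5 → 1

0x13625E859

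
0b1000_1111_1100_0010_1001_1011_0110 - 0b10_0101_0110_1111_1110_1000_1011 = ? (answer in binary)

0b110101001010010101100101011

Subtract column by column in base 2:
  0-1 → 1 (borrow)
  1-1-1 → 1 (borrow)
  1-0-1 → 0
  0-1 → 1 (borrow)
  1-0-1 → 0
  1-0 → 1
  0-0 → 0
  1-1 → 0
  1-0 → 1
  0-1 → 1 (borrow)
  0-1-1 → 0 (borrow)
  1-1-1 → 1 (borrow)
  0-1-1 → 0 (borrow)
  1-1-1 → 1 (borrow)
  0-1-1 → 0 (borrow)
  0-1-1 → 0 (borrow)
  0-0-1 → 1 (borrow)
  0-1-1 → 0 (borrow)
  1-1-1 → 1 (borrow)
  1-0-1 → 0
  1-1 → 0
  1-0 → 1
  1-1 → 0
  1-0 → 1
  0-0 → 0
  0-1 → 1 (borrow)
  0-0-1 → 1 (borrow)
  1-0-1 → 0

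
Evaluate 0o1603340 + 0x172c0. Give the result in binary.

0b10000111100110100000

0o1603340 = 0b1110000011011100000 in binary.
0x172c0 = 0b10111001011000000 in binary.
Add column by column in base 2, right to left:
  0+0 = 0
  0+0 = 0
  0+0 = 0
  0+0 = 0
  0+0 = 0
  1+0 = 1
  1+1 = 0 carry 1
  1+1+1 = 1 carry 1
  0+0+1 = 1
  1+1 = 0 carry 1
  1+0+1 = 0 carry 1
  0+0+1 = 1
  0+1 = 1
  0+1 = 1
  0+1 = 1
  0+0 = 0
  1+1 = 0 carry 1
  1+0+1 = 0 carry 1
  1+0+1 = 0 carry 1
  final carry 1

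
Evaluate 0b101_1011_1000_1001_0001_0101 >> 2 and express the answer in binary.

0b101101110001001000101

Right shift by 2: drop the 2 least-significant bits.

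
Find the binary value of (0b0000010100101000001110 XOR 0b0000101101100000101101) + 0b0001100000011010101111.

First 0b0000010100101000001110 XOR 0b0000101101100000101101 = 0b0000111001001000100011.
Add column by column in base 2, right to left:
  1+1 = 0 carry 1
  1+1+1 = 1 carry 1
  0+1+1 = 0 carry 1
  0+1+1 = 0 carry 1
  0+0+1 = 1
  1+1 = 0 carry 1
  0+0+1 = 1
  0+1 = 1
  0+0 = 0
  1+1 = 0 carry 1
  0+1+1 = 0 carry 1
  0+0+1 = 1
  1+0 = 1
  0+0 = 0
  0+0 = 0
  1+0 = 1
  1+0 = 1
  1+1 = 0 carry 1
  0+1+1 = 0 carry 1
  final carry 1

0b10011001100011010010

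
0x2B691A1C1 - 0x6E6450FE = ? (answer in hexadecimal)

0x2482D50C3

Subtract column by column in base 16:
  1-E → 3 (borrow)
  C-F-1 → C (borrow)
  1-0-1 → 0
  A-5 → 5
  1-4 → D (borrow)
  9-6-1 → 2
  6-E → 8 (borrow)
  B-6-1 → 4
  2-0 → 2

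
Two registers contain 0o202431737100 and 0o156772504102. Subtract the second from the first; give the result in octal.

0o23437232776

Subtract column by column in base 8:
  0-2 → 6 (borrow)
  0-0-1 → 7 (borrow)
  1-1-1 → 7 (borrow)
  7-4-1 → 2
  3-0 → 3
  7-5 → 2
  1-2 → 7 (borrow)
  3-7-1 → 3 (borrow)
  4-7-1 → 4 (borrow)
  2-6-1 → 3 (borrow)
  0-5-1 → 2 (borrow)
  2-1-1 → 0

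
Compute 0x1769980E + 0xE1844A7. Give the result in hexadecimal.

0x2581DCB5

Add column by column in base 16, right to left:
  E+7 = 5 carry 1
  0+A+1 = B
  8+4 = C
  9+4 = D
  9+8 = 1 carry 1
  6+1+1 = 8
  7+E = 5 carry 1
  1+0+1 = 2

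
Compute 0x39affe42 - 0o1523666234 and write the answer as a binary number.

0b101100011000001001000110100110

0x39affe42 = 0b111001101011111111111001000010 in binary.
0o1523666234 = 0b1101010011110110110010011100 in binary.
Subtract column by column in base 2:
  0-0 → 0
  1-0 → 1
  0-1 → 1 (borrow)
  0-1-1 → 0 (borrow)
  0-1-1 → 0 (borrow)
  0-0-1 → 1 (borrow)
  1-0-1 → 0
  0-1 → 1 (borrow)
  0-0-1 → 1 (borrow)
  1-0-1 → 0
  1-1 → 0
  1-1 → 0
  1-0 → 1
  1-1 → 0
  1-1 → 0
  1-0 → 1
  1-1 → 0
  1-1 → 0
  1-1 → 0
  1-1 → 0
  0-0 → 0
  1-0 → 1
  0-1 → 1 (borrow)
  1-0-1 → 0
  1-1 → 0
  0-0 → 0
  0-1 → 1 (borrow)
  1-1-1 → 1 (borrow)
  1-0-1 → 0
  1-0 → 1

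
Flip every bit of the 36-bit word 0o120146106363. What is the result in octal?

Each oct digit d becomes 7−d:
  1→6, 2→5, 0→7, 1→6, 4→3, 6→1, 1→6, 0→7, 6→1, 3→4, 6→1, 3→4

0o657631671414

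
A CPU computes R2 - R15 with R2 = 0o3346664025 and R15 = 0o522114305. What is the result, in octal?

Subtract column by column in base 8:
  5-5 → 0
  2-0 → 2
  0-3 → 5 (borrow)
  4-4-1 → 7 (borrow)
  6-1-1 → 4
  6-1 → 5
  6-2 → 4
  4-2 → 2
  3-5 → 6 (borrow)
  3-0-1 → 2

0o2624547520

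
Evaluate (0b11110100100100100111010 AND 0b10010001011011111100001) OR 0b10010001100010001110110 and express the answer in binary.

0b10010001100010101110110

0b11110100100100100111010 AND 0b10010001011011111100001 = 0b10010000000000100100000.
Then OR with 0b10010001100010001110110.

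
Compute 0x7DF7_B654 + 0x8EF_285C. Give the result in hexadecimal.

Add column by column in base 16, right to left:
  4+C = 0 carry 1
  5+5+1 = B
  6+8 = E
  B+2 = D
  7+F = 6 carry 1
  F+E+1 = E carry 1
  D+8+1 = 6 carry 1
  7+0+1 = 8

0x86E6DEB0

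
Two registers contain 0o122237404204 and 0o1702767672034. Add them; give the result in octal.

0o2025227276240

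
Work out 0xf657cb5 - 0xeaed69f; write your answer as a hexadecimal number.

0xb6a616

Subtract column by column in base 16:
  5-f → 6 (borrow)
  b-9-1 → 1
  c-6 → 6
  7-d → a (borrow)
  5-e-1 → 6 (borrow)
  6-a-1 → b (borrow)
  f-e-1 → 0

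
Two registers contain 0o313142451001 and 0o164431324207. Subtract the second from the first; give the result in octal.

Subtract column by column in base 8:
  1-7 → 2 (borrow)
  0-0-1 → 7 (borrow)
  0-2-1 → 5 (borrow)
  1-4-1 → 4 (borrow)
  5-2-1 → 2
  4-3 → 1
  2-1 → 1
  4-3 → 1
  1-4 → 5 (borrow)
  3-4-1 → 6 (borrow)
  1-6-1 → 2 (borrow)
  3-1-1 → 1

0o126511124572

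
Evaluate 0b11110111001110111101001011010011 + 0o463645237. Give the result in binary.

0b11111100000010110001110101110010

0o463645237 = 0b100110011110100101010011111 in binary.
Add column by column in base 2, right to left:
  1+1 = 0 carry 1
  1+1+1 = 1 carry 1
  0+1+1 = 0 carry 1
  0+1+1 = 0 carry 1
  1+1+1 = 1 carry 1
  0+0+1 = 1
  1+0 = 1
  1+1 = 0 carry 1
  0+0+1 = 1
  1+1 = 0 carry 1
  0+0+1 = 1
  0+1 = 1
  1+0 = 1
  0+0 = 0
  1+1 = 0 carry 1
  1+0+1 = 0 carry 1
  1+1+1 = 1 carry 1
  1+1+1 = 1 carry 1
  0+1+1 = 0 carry 1
  1+1+1 = 1 carry 1
  1+0+1 = 0 carry 1
  1+0+1 = 0 carry 1
  0+1+1 = 0 carry 1
  0+1+1 = 0 carry 1
  1+0+1 = 0 carry 1
  1+0+1 = 0 carry 1
  1+1+1 = 1 carry 1
  0+0+1 = 1
  1+0 = 1
  1+0 = 1
  1+0 = 1
  1+0 = 1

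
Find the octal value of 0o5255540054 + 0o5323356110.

Add column by column in base 8, right to left:
  4+0 = 4
  5+1 = 6
  0+1 = 1
  0+6 = 6
  4+5 = 1 carry 1
  5+3+1 = 1 carry 1
  5+3+1 = 1 carry 1
  5+2+1 = 0 carry 1
  2+3+1 = 6
  5+5 = 2 carry 1
  final carry 1

0o12601116164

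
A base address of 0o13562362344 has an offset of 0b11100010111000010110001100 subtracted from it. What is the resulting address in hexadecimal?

0o13562362344 = 0x5DC9E4E4 in hexadecimal.
0b11100010111000010110001100 = 0x38B858C in hexadecimal.
Subtract column by column in base 16:
  4-C → 8 (borrow)
  E-8-1 → 5
  4-5 → F (borrow)
  E-8-1 → 5
  9-B → E (borrow)
  C-8-1 → 3
  D-3 → A
  5-0 → 5

0x5A3E5F58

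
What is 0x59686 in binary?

0b1011001011010000110

Expand each hex digit to 4 bits: 5=0101 9=1001 6=0110 8=1000 6=0110.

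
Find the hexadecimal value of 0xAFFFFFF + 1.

0xB000000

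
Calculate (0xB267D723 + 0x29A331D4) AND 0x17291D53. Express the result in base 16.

0x14090853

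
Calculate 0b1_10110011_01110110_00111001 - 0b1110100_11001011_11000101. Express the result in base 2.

0b1001111101010101001110100

Subtract column by column in base 2:
  1-1 → 0
  0-0 → 0
  0-1 → 1 (borrow)
  1-0-1 → 0
  1-0 → 1
  1-0 → 1
  0-1 → 1 (borrow)
  0-1-1 → 0 (borrow)
  0-1-1 → 0 (borrow)
  1-1-1 → 1 (borrow)
  1-0-1 → 0
  0-1 → 1 (borrow)
  1-0-1 → 0
  1-0 → 1
  1-1 → 0
  0-1 → 1 (borrow)
  1-0-1 → 0
  1-0 → 1
  0-1 → 1 (borrow)
  0-0-1 → 1 (borrow)
  1-1-1 → 1 (borrow)
  1-1-1 → 1 (borrow)
  0-1-1 → 0 (borrow)
  1-0-1 → 0
  1-0 → 1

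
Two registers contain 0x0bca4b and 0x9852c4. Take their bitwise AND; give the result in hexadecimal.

0x084240

AND each hex digit independently (no carries):
  0&9=0, b&8=8, c&5=4, a&2=2, 4&c=4, b&4=0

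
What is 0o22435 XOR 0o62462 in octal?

0o40057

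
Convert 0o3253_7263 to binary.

Each octal digit is 3 bits: 3=011 2=010 5=101 3=011 7=111 2=010 6=110 3=011.

0b11010101011111010110011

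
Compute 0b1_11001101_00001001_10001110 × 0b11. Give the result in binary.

0b101011001110001110010101010

Multiply each base-2 digit by 3, carrying:
  0×3 = 0 → write 0
  1×3 = 3 → write 1 carry 1
  1×3+1 = 4 → write 0 carry 2
  1×3+2 = 5 → write 1 carry 2
  0×3+2 = 2 → write 0 carry 1
  0×3+1 = 1 → write 1
  0×3 = 0 → write 0
  1×3 = 3 → write 1 carry 1
  1×3+1 = 4 → write 0 carry 2
  0×3+2 = 2 → write 0 carry 1
  0×3+1 = 1 → write 1
  1×3 = 3 → write 1 carry 1
  0×3+1 = 1 → write 1
  0×3 = 0 → write 0
  0×3 = 0 → write 0
  0×3 = 0 → write 0
  1×3 = 3 → write 1 carry 1
  0×3+1 = 1 → write 1
  1×3 = 3 → write 1 carry 1
  1×3+1 = 4 → write 0 carry 2
  0×3+2 = 2 → write 0 carry 1
  0×3+1 = 1 → write 1
  1×3 = 3 → write 1 carry 1
  1×3+1 = 4 → write 0 carry 2
  1×3+2 = 5 → write 1 carry 2
  remaining carry: 10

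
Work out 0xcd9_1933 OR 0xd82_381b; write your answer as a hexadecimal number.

0xddb393b

OR each hex digit independently (no carries):
  c|d=d, d|8=d, 9|2=b, 1|3=3, 9|8=9, 3|1=3, 3|b=b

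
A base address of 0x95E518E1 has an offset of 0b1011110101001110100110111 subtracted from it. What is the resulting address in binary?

0x95E518E1 = 0b10010101111001010001100011100001 in binary.
Subtract column by column in base 2:
  1-1 → 0
  0-1 → 1 (borrow)
  0-1-1 → 0 (borrow)
  0-0-1 → 1 (borrow)
  0-1-1 → 0 (borrow)
  1-1-1 → 1 (borrow)
  1-0-1 → 0
  1-0 → 1
  0-1 → 1 (borrow)
  0-0-1 → 1 (borrow)
  0-1-1 → 0 (borrow)
  1-1-1 → 1 (borrow)
  1-1-1 → 1 (borrow)
  0-0-1 → 1 (borrow)
  0-0-1 → 1 (borrow)
  0-1-1 → 0 (borrow)
  1-0-1 → 0
  0-1 → 1 (borrow)
  1-0-1 → 0
  0-1 → 1 (borrow)
  0-1-1 → 0 (borrow)
  1-1-1 → 1 (borrow)
  1-1-1 → 1 (borrow)
  1-0-1 → 0
  1-1 → 0
  0-0 → 0
  1-0 → 1
  0-0 → 0
  1-0 → 1
  0-0 → 0
  0-0 → 0
  1-0 → 1

0b10010100011010100111101110101010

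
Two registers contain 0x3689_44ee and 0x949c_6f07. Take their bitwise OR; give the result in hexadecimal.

0xb69d6fef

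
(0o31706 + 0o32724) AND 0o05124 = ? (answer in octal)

Add column by column in base 8, right to left:
  6+4 = 2 carry 1
  0+2+1 = 3
  7+7 = 6 carry 1
  1+2+1 = 4
  3+3 = 6
Sum = 0o64632; now AND with 0o05124:
  6&0=0, 4&5=4, 6&1=0, 3&2=2, 2&4=0

0o4020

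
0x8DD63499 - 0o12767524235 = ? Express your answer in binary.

0x8DD63499 = 0b10001101110101100011010010011001 in binary.
0o12767524235 = 0b1010111110111101010100010011101 in binary.
Subtract column by column in base 2:
  1-1 → 0
  0-0 → 0
  0-1 → 1 (borrow)
  1-1-1 → 1 (borrow)
  1-1-1 → 1 (borrow)
  0-0-1 → 1 (borrow)
  0-0-1 → 1 (borrow)
  1-1-1 → 1 (borrow)
  0-0-1 → 1 (borrow)
  0-0-1 → 1 (borrow)
  1-0-1 → 0
  0-1 → 1 (borrow)
  1-0-1 → 0
  1-1 → 0
  0-0 → 0
  0-1 → 1 (borrow)
  0-0-1 → 1 (borrow)
  1-1-1 → 1 (borrow)
  1-1-1 → 1 (borrow)
  0-1-1 → 0 (borrow)
  1-1-1 → 1 (borrow)
  0-0-1 → 1 (borrow)
  1-1-1 → 1 (borrow)
  1-1-1 → 1 (borrow)
  1-1-1 → 1 (borrow)
  0-1-1 → 0 (borrow)
  1-1-1 → 1 (borrow)
  1-0-1 → 0
  0-1 → 1 (borrow)
  0-0-1 → 1 (borrow)
  0-1-1 → 0 (borrow)
  1-0-1 → 0

0b110101111101111000101111111100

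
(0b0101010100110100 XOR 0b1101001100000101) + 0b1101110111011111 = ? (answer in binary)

First 0b0101010100110100 XOR 0b1101001100000101 = 0b1000011000110001.
Add column by column in base 2, right to left:
  1+1 = 0 carry 1
  0+1+1 = 0 carry 1
  0+1+1 = 0 carry 1
  0+1+1 = 0 carry 1
  1+1+1 = 1 carry 1
  1+0+1 = 0 carry 1
  0+1+1 = 0 carry 1
  0+1+1 = 0 carry 1
  0+1+1 = 0 carry 1
  1+0+1 = 0 carry 1
  1+1+1 = 1 carry 1
  0+1+1 = 0 carry 1
  0+1+1 = 0 carry 1
  0+0+1 = 1
  0+1 = 1
  1+1 = 0 carry 1
  final carry 1

0b10110010000010000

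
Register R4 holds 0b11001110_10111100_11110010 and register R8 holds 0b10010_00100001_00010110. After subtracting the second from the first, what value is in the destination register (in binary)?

0b101111001001101111011100

Subtract column by column in base 2:
  0-0 → 0
  1-1 → 0
  0-1 → 1 (borrow)
  0-0-1 → 1 (borrow)
  1-1-1 → 1 (borrow)
  1-0-1 → 0
  1-0 → 1
  1-0 → 1
  0-1 → 1 (borrow)
  0-0-1 → 1 (borrow)
  1-0-1 → 0
  1-0 → 1
  1-0 → 1
  1-1 → 0
  0-0 → 0
  1-0 → 1
  0-0 → 0
  1-1 → 0
  1-0 → 1
  1-0 → 1
  0-1 → 1 (borrow)
  0-0-1 → 1 (borrow)
  1-0-1 → 0
  1-0 → 1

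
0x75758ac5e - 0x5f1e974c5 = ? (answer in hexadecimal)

Subtract column by column in base 16:
  e-5 → 9
  5-c → 9 (borrow)
  c-4-1 → 7
  a-7 → 3
  8-9 → f (borrow)
  5-e-1 → 6 (borrow)
  7-1-1 → 5
  5-f → 6 (borrow)
  7-5-1 → 1

0x1656f3799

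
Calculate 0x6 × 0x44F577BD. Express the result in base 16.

Multiply each base-16 digit by 6, carrying:
  D×6 = 78 → write E carry 4
  B×6+4 = 70 → write 6 carry 4
  7×6+4 = 46 → write E carry 2
  7×6+2 = 44 → write C carry 2
  5×6+2 = 32 → write 0 carry 2
  F×6+2 = 92 → write C carry 5
  4×6+5 = 29 → write D carry 1
  4×6+1 = 25 → write 9 carry 1
  remaining carry: 1

0x19DC0CE6E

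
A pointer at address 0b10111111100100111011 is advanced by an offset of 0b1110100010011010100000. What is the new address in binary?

Add column by column in base 2, right to left:
  1+0 = 1
  1+0 = 1
  0+0 = 0
  1+0 = 1
  1+0 = 1
  1+1 = 0 carry 1
  0+0+1 = 1
  0+1 = 1
  1+0 = 1
  0+1 = 1
  0+1 = 1
  1+0 = 1
  1+0 = 1
  1+1 = 0 carry 1
  1+0+1 = 0 carry 1
  1+0+1 = 0 carry 1
  1+0+1 = 0 carry 1
  1+1+1 = 1 carry 1
  0+0+1 = 1
  1+1 = 0 carry 1
  0+1+1 = 0 carry 1
  0+1+1 = 0 carry 1
  final carry 1

0b10001100001111111011011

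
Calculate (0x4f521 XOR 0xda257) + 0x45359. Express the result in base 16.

First 0x4f521 XOR 0xda257 = 0x95776.
Add column by column in base 16, right to left:
  6+9 = f
  7+5 = c
  7+3 = a
  5+5 = a
  9+4 = d

0xdaacf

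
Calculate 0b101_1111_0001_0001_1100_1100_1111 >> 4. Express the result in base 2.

Right shift by 4: drop the 4 least-significant bits.

0b10111110001000111001100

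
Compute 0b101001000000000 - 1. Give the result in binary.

0b101000111111111

The trailing 9 digits are 0, so subtracting 1 borrows through: they become 1 and the next digit up decrements.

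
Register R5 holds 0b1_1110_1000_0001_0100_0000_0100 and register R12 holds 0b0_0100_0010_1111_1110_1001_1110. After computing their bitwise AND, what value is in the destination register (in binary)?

0b0010000000001010000000100

AND bit by bit (1 only where both bits are 1):
  1111010000001010000000100
& 0010000101111111010011110
= 0010000000001010000000100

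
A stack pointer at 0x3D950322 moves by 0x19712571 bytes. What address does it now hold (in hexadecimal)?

0x57062893

Add column by column in base 16, right to left:
  2+1 = 3
  2+7 = 9
  3+5 = 8
  0+2 = 2
  5+1 = 6
  9+7 = 0 carry 1
  D+9+1 = 7 carry 1
  3+1+1 = 5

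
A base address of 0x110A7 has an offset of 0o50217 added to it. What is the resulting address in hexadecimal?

0o50217 = 0x508F in hexadecimal.
Add column by column in base 16, right to left:
  7+F = 6 carry 1
  A+8+1 = 3 carry 1
  0+0+1 = 1
  1+5 = 6
  1+0 = 1

0x16136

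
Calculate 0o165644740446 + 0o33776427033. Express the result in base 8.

Add column by column in base 8, right to left:
  6+3 = 1 carry 1
  4+3+1 = 0 carry 1
  4+0+1 = 5
  0+7 = 7
  4+2 = 6
  7+4 = 3 carry 1
  4+6+1 = 3 carry 1
  4+7+1 = 4 carry 1
  6+7+1 = 6 carry 1
  5+3+1 = 1 carry 1
  6+3+1 = 2 carry 1
  1+0+1 = 2

0o221643367501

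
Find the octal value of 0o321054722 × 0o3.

0o1163206566

Multiply each base-8 digit by 3, carrying:
  2×3 = 6 → write 6
  2×3 = 6 → write 6
  7×3 = 21 → write 5 carry 2
  4×3+2 = 14 → write 6 carry 1
  5×3+1 = 16 → write 0 carry 2
  0×3+2 = 2 → write 2
  1×3 = 3 → write 3
  2×3 = 6 → write 6
  3×3 = 9 → write 1 carry 1
  remaining carry: 1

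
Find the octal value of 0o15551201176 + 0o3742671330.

Add column by column in base 8, right to left:
  6+0 = 6
  7+3 = 2 carry 1
  1+3+1 = 5
  1+1 = 2
  0+7 = 7
  2+6 = 0 carry 1
  1+2+1 = 4
  5+4 = 1 carry 1
  5+7+1 = 5 carry 1
  5+3+1 = 1 carry 1
  1+0+1 = 2

0o21514072526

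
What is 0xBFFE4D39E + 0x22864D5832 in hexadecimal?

0x2E86322BD0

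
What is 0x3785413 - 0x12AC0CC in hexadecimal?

Subtract column by column in base 16:
  3-C → 7 (borrow)
  1-C-1 → 4 (borrow)
  4-0-1 → 3
  5-C → 9 (borrow)
  8-A-1 → D (borrow)
  7-2-1 → 4
  3-1 → 2

0x24D9347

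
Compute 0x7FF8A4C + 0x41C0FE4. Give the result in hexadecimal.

0xC1B9A30

Add column by column in base 16, right to left:
  C+4 = 0 carry 1
  4+E+1 = 3 carry 1
  A+F+1 = A carry 1
  8+0+1 = 9
  F+C = B carry 1
  F+1+1 = 1 carry 1
  7+4+1 = C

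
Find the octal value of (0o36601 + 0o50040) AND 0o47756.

Add column by column in base 8, right to left:
  1+0 = 1
  0+4 = 4
  6+0 = 6
  6+0 = 6
  3+5 = 0 carry 1
  final carry 1
Sum = 0o106641; now AND with 0o47756:
  1&0=0, 0&4=0, 6&7=6, 6&7=6, 4&5=4, 1&6=0

0o6640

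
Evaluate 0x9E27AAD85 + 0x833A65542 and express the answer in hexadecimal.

0x12162102C7

Add column by column in base 16, right to left:
  5+2 = 7
  8+4 = C
  D+5 = 2 carry 1
  A+5+1 = 0 carry 1
  A+6+1 = 1 carry 1
  7+A+1 = 2 carry 1
  2+3+1 = 6
  E+3 = 1 carry 1
  9+8+1 = 2 carry 1
  final carry 1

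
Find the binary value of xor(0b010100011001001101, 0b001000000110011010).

0b011100011111010111

XOR bit by bit (1 where the bits differ):
  010100011001001101
^ 001000000110011010
= 011100011111010111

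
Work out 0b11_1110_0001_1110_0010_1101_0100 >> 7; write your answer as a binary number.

Right shift by 7: drop the 7 least-significant bits.

0b1111100001111000101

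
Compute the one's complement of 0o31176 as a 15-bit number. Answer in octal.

Each oct digit d becomes 7−d:
  3→4, 1→6, 1→6, 7→0, 6→1

0o46601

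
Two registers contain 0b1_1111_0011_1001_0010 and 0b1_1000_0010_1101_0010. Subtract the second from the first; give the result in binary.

Subtract column by column in base 2:
  0-0 → 0
  1-1 → 0
  0-0 → 0
  0-0 → 0
  1-1 → 0
  0-0 → 0
  0-1 → 1 (borrow)
  1-1-1 → 1 (borrow)
  1-0-1 → 0
  1-1 → 0
  0-0 → 0
  0-0 → 0
  1-0 → 1
  1-0 → 1
  1-0 → 1
  1-1 → 0
  1-1 → 0

0b111000011000000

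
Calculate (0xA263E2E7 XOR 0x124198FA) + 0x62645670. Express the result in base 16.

0x11286D08D

First 0xA263E2E7 XOR 0x124198FA = 0xB0227A1D.
Add column by column in base 16, right to left:
  D+0 = D
  1+7 = 8
  A+6 = 0 carry 1
  7+5+1 = D
  2+4 = 6
  2+6 = 8
  0+2 = 2
  B+6 = 1 carry 1
  final carry 1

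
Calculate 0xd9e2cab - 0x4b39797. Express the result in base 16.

0x8ea9514

Subtract column by column in base 16:
  b-7 → 4
  a-9 → 1
  c-7 → 5
  2-9 → 9 (borrow)
  e-3-1 → a
  9-b → e (borrow)
  d-4-1 → 8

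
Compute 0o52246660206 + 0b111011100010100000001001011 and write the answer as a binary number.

0b101011010000011001010000011010001

0o52246660206 = 0b101010010100110110110000010000110 in binary.
Add column by column in base 2, right to left:
  0+1 = 1
  1+1 = 0 carry 1
  1+0+1 = 0 carry 1
  0+1+1 = 0 carry 1
  0+0+1 = 1
  0+0 = 0
  0+1 = 1
  1+0 = 1
  0+0 = 0
  0+0 = 0
  0+0 = 0
  0+0 = 0
  0+0 = 0
  1+0 = 1
  1+1 = 0 carry 1
  0+0+1 = 1
  1+1 = 0 carry 1
  1+0+1 = 0 carry 1
  0+0+1 = 1
  1+0 = 1
  1+1 = 0 carry 1
  0+1+1 = 0 carry 1
  0+1+1 = 0 carry 1
  1+0+1 = 0 carry 1
  0+1+1 = 0 carry 1
  1+1+1 = 1 carry 1
  0+1+1 = 0 carry 1
  0+0+1 = 1
  1+0 = 1
  0+0 = 0
  1+0 = 1
  0+0 = 0
  1+0 = 1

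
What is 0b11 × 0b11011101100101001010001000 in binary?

0b1010011000101111011110011000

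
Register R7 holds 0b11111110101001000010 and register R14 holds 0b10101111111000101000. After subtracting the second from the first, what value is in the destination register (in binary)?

0b1001110110000011010

Subtract column by column in base 2:
  0-0 → 0
  1-0 → 1
  0-0 → 0
  0-1 → 1 (borrow)
  0-0-1 → 1 (borrow)
  0-1-1 → 0 (borrow)
  1-0-1 → 0
  0-0 → 0
  0-0 → 0
  1-1 → 0
  0-1 → 1 (borrow)
  1-1-1 → 1 (borrow)
  0-1-1 → 0 (borrow)
  1-1-1 → 1 (borrow)
  1-1-1 → 1 (borrow)
  1-1-1 → 1 (borrow)
  1-0-1 → 0
  1-1 → 0
  1-0 → 1
  1-1 → 0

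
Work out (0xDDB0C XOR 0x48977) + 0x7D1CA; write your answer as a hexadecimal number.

First 0xDDB0C XOR 0x48977 = 0x9527B.
Add column by column in base 16, right to left:
  B+A = 5 carry 1
  7+C+1 = 4 carry 1
  2+1+1 = 4
  5+D = 2 carry 1
  9+7+1 = 1 carry 1
  final carry 1

0x112445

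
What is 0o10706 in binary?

Each octal digit is 3 bits: 1=001 0=000 7=111 0=000 6=110.

0b1000111000110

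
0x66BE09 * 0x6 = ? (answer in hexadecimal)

Multiply each base-16 digit by 6, carrying:
  9×6 = 54 → write 6 carry 3
  0×6+3 = 3 → write 3
  E×6 = 84 → write 4 carry 5
  B×6+5 = 71 → write 7 carry 4
  6×6+4 = 40 → write 8 carry 2
  6×6+2 = 38 → write 6 carry 2
  remaining carry: 2

0x2687436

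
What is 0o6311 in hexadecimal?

0xCC9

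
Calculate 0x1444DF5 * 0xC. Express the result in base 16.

0xF33A77C

Multiply each base-16 digit by 12, carrying:
  5×12 = 60 → write C carry 3
  F×12+3 = 183 → write 7 carry 11
  D×12+11 = 167 → write 7 carry 10
  4×12+10 = 58 → write A carry 3
  4×12+3 = 51 → write 3 carry 3
  4×12+3 = 51 → write 3 carry 3
  1×12+3 = 15 → write F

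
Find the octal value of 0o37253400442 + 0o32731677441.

0o72205300103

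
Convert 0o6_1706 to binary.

Each octal digit is 3 bits: 6=110 1=001 7=111 0=000 6=110.

0b110001111000110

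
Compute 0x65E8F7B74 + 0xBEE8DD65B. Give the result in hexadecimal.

Add column by column in base 16, right to left:
  4+B = F
  7+5 = C
  B+6 = 1 carry 1
  7+D+1 = 5 carry 1
  F+D+1 = D carry 1
  8+8+1 = 1 carry 1
  E+E+1 = D carry 1
  5+E+1 = 4 carry 1
  6+B+1 = 2 carry 1
  final carry 1

0x124D1D51CF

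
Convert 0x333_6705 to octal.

0o314663405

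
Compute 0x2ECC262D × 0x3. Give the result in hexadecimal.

Multiply each base-16 digit by 3, carrying:
  D×3 = 39 → write 7 carry 2
  2×3+2 = 8 → write 8
  6×3 = 18 → write 2 carry 1
  2×3+1 = 7 → write 7
  C×3 = 36 → write 4 carry 2
  C×3+2 = 38 → write 6 carry 2
  E×3+2 = 44 → write C carry 2
  2×3+2 = 8 → write 8

0x8C647287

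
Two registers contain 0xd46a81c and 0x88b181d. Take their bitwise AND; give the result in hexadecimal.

AND each hex digit independently (no carries):
  d&8=8, 4&8=0, 6&b=2, a&1=0, 8&8=8, 1&1=1, c&d=c

0x802081c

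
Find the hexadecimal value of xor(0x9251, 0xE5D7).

XOR each hex digit independently (no carries):
  9^E=7, 2^5=7, 5^D=8, 1^7=6

0x7786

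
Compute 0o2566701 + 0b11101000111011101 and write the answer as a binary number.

0b11001011111110011110

0o2566701 = 0b10101110110111000001 in binary.
Add column by column in base 2, right to left:
  1+1 = 0 carry 1
  0+0+1 = 1
  0+1 = 1
  0+1 = 1
  0+1 = 1
  0+0 = 0
  1+1 = 0 carry 1
  1+1+1 = 1 carry 1
  1+1+1 = 1 carry 1
  0+0+1 = 1
  1+0 = 1
  1+0 = 1
  0+1 = 1
  1+0 = 1
  1+1 = 0 carry 1
  1+1+1 = 1 carry 1
  0+1+1 = 0 carry 1
  1+0+1 = 0 carry 1
  0+0+1 = 1
  1+0 = 1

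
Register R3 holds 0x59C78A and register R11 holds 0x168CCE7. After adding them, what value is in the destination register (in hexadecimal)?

0x1C29471

Add column by column in base 16, right to left:
  A+7 = 1 carry 1
  8+E+1 = 7 carry 1
  7+C+1 = 4 carry 1
  C+C+1 = 9 carry 1
  9+8+1 = 2 carry 1
  5+6+1 = C
  0+1 = 1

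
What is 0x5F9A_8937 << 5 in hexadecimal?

5 bits is not a whole number of base-16 digits; in binary: 1011111100110101000100100110111 << 5 = 101111110011010100010010011011100000.

0xBF35126E0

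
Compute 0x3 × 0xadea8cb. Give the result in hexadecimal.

Multiply each base-16 digit by 3, carrying:
  b×3 = 33 → write 1 carry 2
  c×3+2 = 38 → write 6 carry 2
  8×3+2 = 26 → write a carry 1
  a×3+1 = 31 → write f carry 1
  e×3+1 = 43 → write b carry 2
  d×3+2 = 41 → write 9 carry 2
  a×3+2 = 32 → write 0 carry 2
  remaining carry: 2

0x209bfa61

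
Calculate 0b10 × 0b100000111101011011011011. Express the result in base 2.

0b1000001111010110110110110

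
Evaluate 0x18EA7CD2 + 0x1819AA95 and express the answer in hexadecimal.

0x31042767

Add column by column in base 16, right to left:
  2+5 = 7
  D+9 = 6 carry 1
  C+A+1 = 7 carry 1
  7+A+1 = 2 carry 1
  A+9+1 = 4 carry 1
  E+1+1 = 0 carry 1
  8+8+1 = 1 carry 1
  1+1+1 = 3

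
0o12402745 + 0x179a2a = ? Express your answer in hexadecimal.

0o12402745 = 0x2a05e5 in hexadecimal.
Add column by column in base 16, right to left:
  5+a = f
  e+2 = 0 carry 1
  5+a+1 = 0 carry 1
  0+9+1 = a
  a+7 = 1 carry 1
  2+1+1 = 4

0x41a00f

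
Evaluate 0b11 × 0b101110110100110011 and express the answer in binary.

0b10001100011110011001

Multiply each base-2 digit by 3, carrying:
  1×3 = 3 → write 1 carry 1
  1×3+1 = 4 → write 0 carry 2
  0×3+2 = 2 → write 0 carry 1
  0×3+1 = 1 → write 1
  1×3 = 3 → write 1 carry 1
  1×3+1 = 4 → write 0 carry 2
  0×3+2 = 2 → write 0 carry 1
  0×3+1 = 1 → write 1
  1×3 = 3 → write 1 carry 1
  0×3+1 = 1 → write 1
  1×3 = 3 → write 1 carry 1
  1×3+1 = 4 → write 0 carry 2
  0×3+2 = 2 → write 0 carry 1
  1×3+1 = 4 → write 0 carry 2
  1×3+2 = 5 → write 1 carry 2
  1×3+2 = 5 → write 1 carry 2
  0×3+2 = 2 → write 0 carry 1
  1×3+1 = 4 → write 0 carry 2
  remaining carry: 10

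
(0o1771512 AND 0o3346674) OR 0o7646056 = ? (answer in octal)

0o7746456

0o1771512 AND 0o3346674 = 0o1340410.
Then OR with 0o7646056.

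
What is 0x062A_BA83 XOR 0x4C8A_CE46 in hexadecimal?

0x4AA074C5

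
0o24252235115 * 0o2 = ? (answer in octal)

0o50524472232

Multiply each base-8 digit by 2, carrying:
  5×2 = 10 → write 2 carry 1
  1×2+1 = 3 → write 3
  1×2 = 2 → write 2
  5×2 = 10 → write 2 carry 1
  3×2+1 = 7 → write 7
  2×2 = 4 → write 4
  2×2 = 4 → write 4
  5×2 = 10 → write 2 carry 1
  2×2+1 = 5 → write 5
  4×2 = 8 → write 0 carry 1
  2×2+1 = 5 → write 5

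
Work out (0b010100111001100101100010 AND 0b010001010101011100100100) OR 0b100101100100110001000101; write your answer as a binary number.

0b110101110101110101100101

0b010100111001100101100010 AND 0b010001010101011100100100 = 0b010000010001000100100000.
Then OR with 0b100101100100110001000101.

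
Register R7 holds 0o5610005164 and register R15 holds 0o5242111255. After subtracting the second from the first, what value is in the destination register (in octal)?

0o345673707

Subtract column by column in base 8:
  4-5 → 7 (borrow)
  6-5-1 → 0
  1-2 → 7 (borrow)
  5-1-1 → 3
  0-1 → 7 (borrow)
  0-1-1 → 6 (borrow)
  0-2-1 → 5 (borrow)
  1-4-1 → 4 (borrow)
  6-2-1 → 3
  5-5 → 0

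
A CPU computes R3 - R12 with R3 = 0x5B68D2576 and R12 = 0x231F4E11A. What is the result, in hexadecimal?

0x38498445C

Subtract column by column in base 16:
  6-A → C (borrow)
  7-1-1 → 5
  5-1 → 4
  2-E → 4 (borrow)
  D-4-1 → 8
  8-F → 9 (borrow)
  6-1-1 → 4
  B-3 → 8
  5-2 → 3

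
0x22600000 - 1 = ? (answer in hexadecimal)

0x225FFFFF

The trailing 5 digits are 0, so subtracting 1 borrows through: they become F and the next digit up decrements.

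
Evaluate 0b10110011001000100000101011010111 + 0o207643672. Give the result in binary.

0o207643672 = 0b10000111110100011110111010 in binary.
Add column by column in base 2, right to left:
  1+0 = 1
  1+1 = 0 carry 1
  1+0+1 = 0 carry 1
  0+1+1 = 0 carry 1
  1+1+1 = 1 carry 1
  0+1+1 = 0 carry 1
  1+0+1 = 0 carry 1
  1+1+1 = 1 carry 1
  0+1+1 = 0 carry 1
  1+1+1 = 1 carry 1
  0+1+1 = 0 carry 1
  1+0+1 = 0 carry 1
  0+0+1 = 1
  0+0 = 0
  0+1 = 1
  0+0 = 0
  0+1 = 1
  1+1 = 0 carry 1
  0+1+1 = 0 carry 1
  0+1+1 = 0 carry 1
  0+1+1 = 0 carry 1
  1+0+1 = 0 carry 1
  0+0+1 = 1
  0+0 = 0
  1+0 = 1
  1+1 = 0 carry 1
  0+0+1 = 1
  0+0 = 0
  1+0 = 1
  1+0 = 1
  0+0 = 0
  1+0 = 1

0b10110101010000010101001010010001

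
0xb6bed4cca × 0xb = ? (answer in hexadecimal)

0x7da3324cae

Multiply each base-16 digit by 11, carrying:
  a×11 = 110 → write e carry 6
  c×11+6 = 138 → write a carry 8
  c×11+8 = 140 → write c carry 8
  4×11+8 = 52 → write 4 carry 3
  d×11+3 = 146 → write 2 carry 9
  e×11+9 = 163 → write 3 carry 10
  b×11+10 = 131 → write 3 carry 8
  6×11+8 = 74 → write a carry 4
  b×11+4 = 125 → write d carry 7
  remaining carry: 7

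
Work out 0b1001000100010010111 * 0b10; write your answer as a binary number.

Multiply each base-2 digit by 2, carrying:
  1×2 = 2 → write 0 carry 1
  1×2+1 = 3 → write 1 carry 1
  1×2+1 = 3 → write 1 carry 1
  0×2+1 = 1 → write 1
  1×2 = 2 → write 0 carry 1
  0×2+1 = 1 → write 1
  0×2 = 0 → write 0
  1×2 = 2 → write 0 carry 1
  0×2+1 = 1 → write 1
  0×2 = 0 → write 0
  0×2 = 0 → write 0
  1×2 = 2 → write 0 carry 1
  0×2+1 = 1 → write 1
  0×2 = 0 → write 0
  0×2 = 0 → write 0
  1×2 = 2 → write 0 carry 1
  0×2+1 = 1 → write 1
  0×2 = 0 → write 0
  1×2 = 2 → write 0 carry 1
  remaining carry: 1

0b10010001000100101110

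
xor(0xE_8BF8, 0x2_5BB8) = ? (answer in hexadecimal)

XOR each hex digit independently (no carries):
  E^2=C, 8^5=D, B^B=0, F^B=4, 8^8=0

0xCD040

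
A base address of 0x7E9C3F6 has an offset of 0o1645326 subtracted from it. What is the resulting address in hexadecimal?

0o1645326 = 0x74AD6 in hexadecimal.
Subtract column by column in base 16:
  6-6 → 0
  F-D → 2
  3-A → 9 (borrow)
  C-4-1 → 7
  9-7 → 2
  E-0 → E
  7-0 → 7

0x7E27920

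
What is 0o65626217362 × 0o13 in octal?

Multiply each base-8 digit by 11, carrying:
  2×11 = 22 → write 6 carry 2
  6×11+2 = 68 → write 4 carry 8
  3×11+8 = 41 → write 1 carry 5
  7×11+5 = 82 → write 2 carry 10
  1×11+10 = 21 → write 5 carry 2
  2×11+2 = 24 → write 0 carry 3
  6×11+3 = 69 → write 5 carry 8
  2×11+8 = 30 → write 6 carry 3
  6×11+3 = 69 → write 5 carry 8
  5×11+8 = 63 → write 7 carry 7
  6×11+7 = 73 → write 1 carry 9
  remaining carry: 11

0o1117565052146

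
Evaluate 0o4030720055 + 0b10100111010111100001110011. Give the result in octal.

0b10100111010111100001110011 = 0o247274163 in octal.
Add column by column in base 8, right to left:
  5+3 = 0 carry 1
  5+6+1 = 4 carry 1
  0+1+1 = 2
  0+4 = 4
  2+7 = 1 carry 1
  7+2+1 = 2 carry 1
  0+7+1 = 0 carry 1
  3+4+1 = 0 carry 1
  0+2+1 = 3
  4+0 = 4

0o4300214240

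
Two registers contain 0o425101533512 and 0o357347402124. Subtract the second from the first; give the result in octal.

Subtract column by column in base 8:
  2-4 → 6 (borrow)
  1-2-1 → 6 (borrow)
  5-1-1 → 3
  3-2 → 1
  3-0 → 3
  5-4 → 1
  1-7 → 2 (borrow)
  0-4-1 → 3 (borrow)
  1-3-1 → 5 (borrow)
  5-7-1 → 5 (borrow)
  2-5-1 → 4 (borrow)
  4-3-1 → 0

0o45532131366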